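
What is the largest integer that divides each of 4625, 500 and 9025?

25

4625 = 5³ · 37; 500 = 2² · 5³; 9025 = 5² · 19²
gcd takes min exponent of each prime: 5² = 25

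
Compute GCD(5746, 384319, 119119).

gcd(5746, 384319): 384319 = 66·5746 + 5083; 5746 = 1·5083 + 663; 5083 = 7·663 + 442; 663 = 1·442 + 221; 442 = 2·221 + 0 → 221
gcd(221, 119119): 119119 = 539·221 + 0 → 221

221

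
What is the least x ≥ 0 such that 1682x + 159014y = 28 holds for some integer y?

70904

Euclid: 159014 = 94·1682 + 906; 1682 = 1·906 + 776; 906 = 1·776 + 130; 776 = 5·130 + 126; 130 = 1·126 + 4; 126 = 31·4 + 2; 4 = 2·2 + 0 → gcd = 2; 28 = 2·14.
Back-substitution yields 1682·(39139) + 159014·(-414) = 2, so one solution is x = 39139·14 = 547946, y = -414·14 = -5796.
Solutions in x differ by 159014/2 = 79507; the one in [0, 79507) is 547946 mod 79507 = 70904.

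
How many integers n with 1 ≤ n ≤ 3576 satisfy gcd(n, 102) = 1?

1122

Prime factors of 102: 2, 3, 17. Count integers ≤ 3576 divisible by none of them.
By inclusion–exclusion: 3576 − ⌊3576/2⌋ − ⌊3576/3⌋ − ⌊3576/17⌋ + ⌊3576/6⌋ + ⌊3576/34⌋ + ⌊3576/51⌋ − ⌊3576/102⌋ = 1122.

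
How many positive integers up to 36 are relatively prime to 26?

26 = 2·13. Inclusion–exclusion on these primes:
36 − ⌊36/2⌋ − ⌊36/13⌋ + ⌊36/26⌋ = 17

17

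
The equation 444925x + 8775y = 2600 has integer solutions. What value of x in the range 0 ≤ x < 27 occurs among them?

26

Euclid: 444925 = 50·8775 + 6175; 8775 = 1·6175 + 2600; 6175 = 2·2600 + 975; 2600 = 2·975 + 650; 975 = 1·650 + 325; 650 = 2·325 + 0 → gcd = 325; 2600 = 325·8.
Back-substitution yields 444925·(10) + 8775·(-507) = 325, so one solution is x = 10·8 = 80, y = -507·8 = -4056.
Solutions in x differ by 8775/325 = 27; the one in [0, 27) is 80 mod 27 = 26.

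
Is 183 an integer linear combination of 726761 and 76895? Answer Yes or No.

gcd(726761, 76895): 726761 = 9·76895 + 34706; 76895 = 2·34706 + 7483; 34706 = 4·7483 + 4774; 7483 = 1·4774 + 2709; 4774 = 1·2709 + 2065; 2709 = 1·2065 + 644; 2065 = 3·644 + 133; 644 = 4·133 + 112; 133 = 1·112 + 21; 112 = 5·21 + 7; 21 = 3·7 + 0 → 7
7 does not divide 183, so a solution does not exist.

No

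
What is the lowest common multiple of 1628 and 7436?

275132

gcd first: 7436 = 4·1628 + 924; 1628 = 1·924 + 704; 924 = 1·704 + 220; 704 = 3·220 + 44; 220 = 5·44 + 0 → gcd = 44
lcm = 1628·7436/gcd = 12105808/44 = 275132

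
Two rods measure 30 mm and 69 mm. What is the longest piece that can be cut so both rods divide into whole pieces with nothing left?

30 = 2 · 3 · 5
69 = 3 · 23
Common: 3 = 3

3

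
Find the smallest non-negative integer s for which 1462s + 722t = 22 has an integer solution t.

gcd(1462, 722) = 2 (Euclid: 1462 = 2·722 + 18; 722 = 40·18 + 2; 18 = 9·2 + 0), and 2 | 22.
Extended Euclid: 1462·(-40) + 722·(81) = 2. Scale by 11: s₀ = -440.
General solution s = s₀ + 361k; reducing mod 361 gives s = 282 (and t = -571).

282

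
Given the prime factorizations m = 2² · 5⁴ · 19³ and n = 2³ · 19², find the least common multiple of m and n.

34295000

max exponent per prime: 2³ · 5⁴ · 19³ = 34295000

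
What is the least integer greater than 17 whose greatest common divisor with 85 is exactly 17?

gcd(k, 85) = 17 forces 17 | k; write k = 17s. Then gcd(17s, 17·5) = 17·gcd(s, 5), so need gcd(s, 5) = 1.
17s > 17 gives s ≥ 2. The least s ≥ 2 coprime to 5 is 2, so k = 17·2 = 34.

34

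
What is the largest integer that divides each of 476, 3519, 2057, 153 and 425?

gcd(476, 3519): 3519 = 7·476 + 187; 476 = 2·187 + 102; 187 = 1·102 + 85; 102 = 1·85 + 17; 85 = 5·17 + 0 → 17
gcd(17, 2057): 2057 = 121·17 + 0 → 17
gcd(17, 153): 153 = 9·17 + 0 → 17
gcd(17, 425): 425 = 25·17 + 0 → 17

17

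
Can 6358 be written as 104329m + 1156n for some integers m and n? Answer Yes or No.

Yes

gcd(104329, 1156): 104329 = 90·1156 + 289; 1156 = 4·289 + 0 → 289
289 divides 6358, so a solution exists.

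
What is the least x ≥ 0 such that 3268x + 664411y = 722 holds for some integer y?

gcd(3268, 664411) = 19 (Euclid: 664411 = 203·3268 + 1007; 3268 = 3·1007 + 247; 1007 = 4·247 + 19; 247 = 13·19 + 0), and 19 | 722.
Extended Euclid: 3268·(-2643) + 664411·(13) = 19. Scale by 38: x₀ = -100434.
General solution x = x₀ + 34969t; reducing mod 34969 gives x = 4473 (and y = -22).

4473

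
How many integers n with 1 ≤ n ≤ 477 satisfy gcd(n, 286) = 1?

201

286 = 2·11·13. Inclusion–exclusion on these primes:
477 − ⌊477/2⌋ − ⌊477/11⌋ − ⌊477/13⌋ + ⌊477/22⌋ + ⌊477/26⌋ + ⌊477/143⌋ − ⌊477/286⌋ = 201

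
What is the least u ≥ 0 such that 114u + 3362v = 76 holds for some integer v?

Euclid: 3362 = 29·114 + 56; 114 = 2·56 + 2; 56 = 28·2 + 0 → gcd = 2; 76 = 2·38.
Back-substitution yields 114·(59) + 3362·(-2) = 2, so one solution is u = 59·38 = 2242, v = -2·38 = -76.
Solutions in u differ by 3362/2 = 1681; the one in [0, 1681) is 2242 mod 1681 = 561.

561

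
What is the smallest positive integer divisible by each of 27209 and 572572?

13169156

27209 = 7 · 13² · 23; 572572 = 2² · 7 · 11² · 13²
max exponents: 2² · 7 · 11² · 13² · 23 = 13169156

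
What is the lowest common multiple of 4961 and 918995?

37678795

gcd first: 918995 = 185·4961 + 1210; 4961 = 4·1210 + 121; 1210 = 10·121 + 0 → gcd = 121
lcm = 4961·918995/gcd = 4559134195/121 = 37678795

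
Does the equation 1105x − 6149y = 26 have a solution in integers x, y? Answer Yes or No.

By Bézout, 1105x − 6149y = 26 has integer solutions iff gcd(1105, 6149) | 26.
Euclid: 6149 = 5·1105 + 624; 1105 = 1·624 + 481; 624 = 1·481 + 143; 481 = 3·143 + 52; 143 = 2·52 + 39; 52 = 1·39 + 13; 39 = 3·13 + 0. gcd = 13; 26 mod 13 = 0. Yes.

Yes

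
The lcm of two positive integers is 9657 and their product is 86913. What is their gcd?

9

From gcd × lcm = uv: gcd = 86913 / 9657 = 9.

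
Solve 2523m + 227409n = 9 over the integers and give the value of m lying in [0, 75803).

28843

Reduce mod 227409: 2523m ≡ 9 (mod 227409). With g = gcd(2523, 227409) = 3 dividing 9, divide through: 841m ≡ 3 (mod 75803).
Since gcd(841, 75803) = 1, m ≡ 3·(841)⁻¹ ≡ 28843 (mod 75803). Smallest non-negative: 28843.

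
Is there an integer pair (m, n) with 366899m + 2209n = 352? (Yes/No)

gcd(366899, 2209): 366899 = 166·2209 + 205; 2209 = 10·205 + 159; 205 = 1·159 + 46; 159 = 3·46 + 21; 46 = 2·21 + 4; 21 = 5·4 + 1; 4 = 4·1 + 0 → 1
1 divides 352, so a solution exists.

Yes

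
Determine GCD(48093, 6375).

51

48093 = 3 · 17 · 23 · 41
6375 = 3 · 5³ · 17
Common: 3 · 17 = 51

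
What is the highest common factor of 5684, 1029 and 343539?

gcd(5684, 1029): 5684 = 5·1029 + 539; 1029 = 1·539 + 490; 539 = 1·490 + 49; 490 = 10·49 + 0 → 49
gcd(49, 343539): 343539 = 7011·49 + 0 → 49

49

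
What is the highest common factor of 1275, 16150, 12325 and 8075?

gcd(1275, 16150): 16150 = 12·1275 + 850; 1275 = 1·850 + 425; 850 = 2·425 + 0 → 425
gcd(425, 12325): 12325 = 29·425 + 0 → 425
gcd(425, 8075): 8075 = 19·425 + 0 → 425

425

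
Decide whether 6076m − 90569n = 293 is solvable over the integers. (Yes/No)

gcd(6076, 90569): 90569 = 14·6076 + 5505; 6076 = 1·5505 + 571; 5505 = 9·571 + 366; 571 = 1·366 + 205; 366 = 1·205 + 161; 205 = 1·161 + 44; 161 = 3·44 + 29; 44 = 1·29 + 15; 29 = 1·15 + 14; 15 = 1·14 + 1; 14 = 14·1 + 0 → 1
1 divides 293, so a solution exists.

Yes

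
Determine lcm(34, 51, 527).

34 = 2 · 17; 51 = 3 · 17; 527 = 17 · 31
lcm takes max exponent of each prime: 2 · 3 · 17 · 31 = 3162

3162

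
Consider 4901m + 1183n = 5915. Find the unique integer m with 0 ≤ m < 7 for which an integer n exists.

0

Reduce mod 1183: 4901m ≡ 5915 (mod 1183). With g = gcd(4901, 1183) = 169 dividing 5915, divide through: 29m ≡ 35 (mod 7).
Since gcd(29, 7) = 1, m ≡ 35·(29)⁻¹ ≡ 0 (mod 7). Smallest non-negative: 0.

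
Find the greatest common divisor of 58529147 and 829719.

289

Euclid: 58529147 = 70·829719 + 448817; 829719 = 1·448817 + 380902; 448817 = 1·380902 + 67915; 380902 = 5·67915 + 41327; 67915 = 1·41327 + 26588; 41327 = 1·26588 + 14739; 26588 = 1·14739 + 11849; 14739 = 1·11849 + 2890; 11849 = 4·2890 + 289; 2890 = 10·289 + 0. Last nonzero remainder: 289.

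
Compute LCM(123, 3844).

123 = 3 · 41; 3844 = 2² · 31²
max exponents: 2² · 3 · 31² · 41 = 472812

472812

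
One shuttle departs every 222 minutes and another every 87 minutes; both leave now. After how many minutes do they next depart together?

6438

gcd first: 222 = 2·87 + 48; 87 = 1·48 + 39; 48 = 1·39 + 9; 39 = 4·9 + 3; 9 = 3·3 + 0 → gcd = 3
lcm = 222·87/gcd = 19314/3 = 6438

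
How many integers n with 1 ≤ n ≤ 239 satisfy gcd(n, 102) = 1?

75

102 = 2·3·17. Inclusion–exclusion on these primes:
239 − ⌊239/2⌋ − ⌊239/3⌋ − ⌊239/17⌋ + ⌊239/6⌋ + ⌊239/34⌋ + ⌊239/51⌋ − ⌊239/102⌋ = 75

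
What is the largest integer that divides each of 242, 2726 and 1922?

2

gcd(242, 2726): 2726 = 11·242 + 64; 242 = 3·64 + 50; 64 = 1·50 + 14; 50 = 3·14 + 8; 14 = 1·8 + 6; 8 = 1·6 + 2; 6 = 3·2 + 0 → 2
gcd(2, 1922): 1922 = 961·2 + 0 → 2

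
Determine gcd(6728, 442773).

1

Euclid: 442773 = 65·6728 + 5453; 6728 = 1·5453 + 1275; 5453 = 4·1275 + 353; 1275 = 3·353 + 216; 353 = 1·216 + 137; 216 = 1·137 + 79; 137 = 1·79 + 58; 79 = 1·58 + 21; 58 = 2·21 + 16; 21 = 1·16 + 5; 16 = 3·5 + 1; 5 = 5·1 + 0. Last nonzero remainder: 1.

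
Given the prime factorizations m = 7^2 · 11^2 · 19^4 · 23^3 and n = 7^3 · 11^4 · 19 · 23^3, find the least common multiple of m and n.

max exponent per prime: 7^3 · 11^4 · 19^4 · 23^3 = 7962744349015841

7962744349015841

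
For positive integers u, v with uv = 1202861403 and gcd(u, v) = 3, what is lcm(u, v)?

For any two positive integers, gcd × lcm equals their product. Hence lcm = 1202861403 / 3 = 400953801.

400953801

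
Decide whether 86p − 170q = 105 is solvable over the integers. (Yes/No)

gcd(86, 170): 170 = 1·86 + 84; 86 = 1·84 + 2; 84 = 42·2 + 0 → 2
2 does not divide 105, so a solution does not exist.

No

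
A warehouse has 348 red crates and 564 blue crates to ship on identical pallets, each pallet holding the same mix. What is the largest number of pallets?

12

348 = 2² · 3 · 29
564 = 2² · 3 · 47
Common: 2² · 3 = 12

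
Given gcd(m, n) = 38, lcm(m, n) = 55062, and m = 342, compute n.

6118

m·n = gcd·lcm = 38·55062 = 2092356, so n = 2092356/342 = 6118.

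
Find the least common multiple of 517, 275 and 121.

517 = 11 · 47; 275 = 5² · 11; 121 = 11²
lcm takes max exponent of each prime: 5² · 11² · 47 = 142175

142175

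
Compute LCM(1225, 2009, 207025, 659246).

114197888350

1225 = 5² · 7²; 2009 = 7² · 41; 207025 = 5² · 7² · 13²; 659246 = 2 · 7³ · 31²
lcm takes max exponent of each prime: 2 · 5² · 7³ · 13² · 31² · 41 = 114197888350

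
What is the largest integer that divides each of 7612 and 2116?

4

Euclid: 7612 = 3·2116 + 1264; 2116 = 1·1264 + 852; 1264 = 1·852 + 412; 852 = 2·412 + 28; 412 = 14·28 + 20; 28 = 1·20 + 8; 20 = 2·8 + 4; 8 = 2·4 + 0. Last nonzero remainder: 4.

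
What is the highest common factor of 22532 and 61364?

4

22532 = 2² · 43 · 131
61364 = 2² · 23² · 29
Common: 2² = 4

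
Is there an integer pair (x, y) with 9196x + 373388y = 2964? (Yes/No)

Yes

By Bézout, 9196x + 373388y = 2964 has integer solutions iff gcd(9196, 373388) | 2964.
Euclid: 373388 = 40·9196 + 5548; 9196 = 1·5548 + 3648; 5548 = 1·3648 + 1900; 3648 = 1·1900 + 1748; 1900 = 1·1748 + 152; 1748 = 11·152 + 76; 152 = 2·76 + 0. gcd = 76; 2964 mod 76 = 0. Yes.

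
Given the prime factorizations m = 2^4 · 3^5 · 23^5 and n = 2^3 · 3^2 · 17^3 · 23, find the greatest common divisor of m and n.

1656

min exponent per shared prime: 2^3 · 3^2 · 23 = 1656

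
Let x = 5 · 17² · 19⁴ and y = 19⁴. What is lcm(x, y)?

188313845

max exponent per prime: 5 · 17² · 19⁴ = 188313845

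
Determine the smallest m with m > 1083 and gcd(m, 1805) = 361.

1444

gcd(m, 1805) = 361 forces 361 | m; write m = 361s. Then gcd(361s, 361·5) = 361·gcd(s, 5), so need gcd(s, 5) = 1.
361s > 1083 gives s ≥ 4. The least s ≥ 4 coprime to 5 is 4, so m = 361·4 = 1444.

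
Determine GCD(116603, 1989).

17

Euclid: 116603 = 58·1989 + 1241; 1989 = 1·1241 + 748; 1241 = 1·748 + 493; 748 = 1·493 + 255; 493 = 1·255 + 238; 255 = 1·238 + 17; 238 = 14·17 + 0. Last nonzero remainder: 17.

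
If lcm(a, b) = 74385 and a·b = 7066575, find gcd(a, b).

95

From gcd × lcm = ab: gcd = 7066575 / 74385 = 95.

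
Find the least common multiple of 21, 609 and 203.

609

lcm(21, 609) = 21·609/gcd = 12789/21 = 609
lcm(609, 203) = 609·203/gcd = 123627/203 = 609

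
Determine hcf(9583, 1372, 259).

9583 = 7 · 37²; 1372 = 2² · 7³; 259 = 7 · 37
gcd takes min exponent of each prime: 7 = 7

7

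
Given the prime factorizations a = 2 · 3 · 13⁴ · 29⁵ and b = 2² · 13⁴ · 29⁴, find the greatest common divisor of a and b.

40401305282

min exponent per shared prime: 2 · 13⁴ · 29⁴ = 40401305282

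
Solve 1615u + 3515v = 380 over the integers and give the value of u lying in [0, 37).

gcd(1615, 3515) = 95 (Euclid: 3515 = 2·1615 + 285; 1615 = 5·285 + 190; 285 = 1·190 + 95; 190 = 2·95 + 0), and 95 | 380.
Extended Euclid: 1615·(-13) + 3515·(6) = 95. Scale by 4: u₀ = -52.
General solution u = u₀ + 37t; reducing mod 37 gives u = 22 (and v = -10).

22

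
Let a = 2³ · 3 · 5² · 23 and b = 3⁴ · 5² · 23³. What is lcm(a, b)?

197105400

max exponent per prime: 2³ · 3⁴ · 5² · 23³ = 197105400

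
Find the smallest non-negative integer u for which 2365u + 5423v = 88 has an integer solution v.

Reduce mod 5423: 2365u ≡ 88 (mod 5423). With g = gcd(2365, 5423) = 11 dividing 88, divide through: 215u ≡ 8 (mod 493).
Since gcd(215, 493) = 1, u ≡ 8·(215)⁻¹ ≡ 78 (mod 493). Smallest non-negative: 78.

78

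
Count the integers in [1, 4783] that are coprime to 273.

2523

273 = 3·7·13. Inclusion–exclusion on these primes:
4783 − ⌊4783/3⌋ − ⌊4783/7⌋ − ⌊4783/13⌋ + ⌊4783/21⌋ + ⌊4783/39⌋ + ⌊4783/91⌋ − ⌊4783/273⌋ = 2523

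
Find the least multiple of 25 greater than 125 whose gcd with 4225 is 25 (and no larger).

150

4225 = 25·169. Any a with gcd(a, 4225) = 25 is a multiple of 25, say 25s, with s coprime to 169.
Need s > 125/25, so s ≥ 6. First s ≥ 6 with gcd(s, 169) = 1 is s = 6. Thus a = 25·6 = 150.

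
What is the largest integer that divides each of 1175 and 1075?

25

1175 = 5² · 47
1075 = 5² · 43
Common: 5² = 25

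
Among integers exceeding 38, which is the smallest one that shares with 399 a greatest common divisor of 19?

76

399 = 19·21. Any t with gcd(t, 399) = 19 is a multiple of 19, say 19s, with s coprime to 21.
Need s > 38/19, so s ≥ 3. First s ≥ 3 with gcd(s, 21) = 1 is s = 4. Thus t = 19·4 = 76.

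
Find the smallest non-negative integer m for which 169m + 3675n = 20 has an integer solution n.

gcd(169, 3675) = 1 (Euclid: 3675 = 21·169 + 126; 169 = 1·126 + 43; 126 = 2·43 + 40; 43 = 1·40 + 3; 40 = 13·3 + 1; 3 = 3·1 + 0), and 1 | 20.
Extended Euclid: 169·(-1196) + 3675·(55) = 1. Scale by 20: m₀ = -23920.
General solution m = m₀ + 3675t; reducing mod 3675 gives m = 1805 (and n = -83).

1805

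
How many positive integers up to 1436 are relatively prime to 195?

707

195 = 3·5·13. Inclusion–exclusion on these primes:
1436 − ⌊1436/3⌋ − ⌊1436/5⌋ − ⌊1436/13⌋ + ⌊1436/15⌋ + ⌊1436/39⌋ + ⌊1436/65⌋ − ⌊1436/195⌋ = 707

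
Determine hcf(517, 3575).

Euclid: 3575 = 6·517 + 473; 517 = 1·473 + 44; 473 = 10·44 + 33; 44 = 1·33 + 11; 33 = 3·11 + 0. Last nonzero remainder: 11.

11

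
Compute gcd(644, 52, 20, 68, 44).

gcd(644, 52): 644 = 12·52 + 20; 52 = 2·20 + 12; 20 = 1·12 + 8; 12 = 1·8 + 4; 8 = 2·4 + 0 → 4
gcd(4, 20): 20 = 5·4 + 0 → 4
gcd(4, 68): 68 = 17·4 + 0 → 4
gcd(4, 44): 44 = 11·4 + 0 → 4

4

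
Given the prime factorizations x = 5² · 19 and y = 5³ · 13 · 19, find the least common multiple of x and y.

max exponent per prime: 5³ · 13 · 19 = 30875

30875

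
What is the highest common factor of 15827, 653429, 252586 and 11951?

gcd(15827, 653429): 653429 = 41·15827 + 4522; 15827 = 3·4522 + 2261; 4522 = 2·2261 + 0 → 2261
gcd(2261, 252586): 252586 = 111·2261 + 1615; 2261 = 1·1615 + 646; 1615 = 2·646 + 323; 646 = 2·323 + 0 → 323
gcd(323, 11951): 11951 = 37·323 + 0 → 323

323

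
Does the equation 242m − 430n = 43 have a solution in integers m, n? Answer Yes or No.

No

By Bézout, 242m − 430n = 43 has integer solutions iff gcd(242, 430) | 43.
Euclid: 430 = 1·242 + 188; 242 = 1·188 + 54; 188 = 3·54 + 26; 54 = 2·26 + 2; 26 = 13·2 + 0. gcd = 2; 43 mod 2 = 1. No.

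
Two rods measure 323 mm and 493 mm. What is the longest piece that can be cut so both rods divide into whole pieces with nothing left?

323 = 17 · 19
493 = 17 · 29
Common: 17 = 17

17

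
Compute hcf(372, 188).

Euclid: 372 = 1·188 + 184; 188 = 1·184 + 4; 184 = 46·4 + 0. Last nonzero remainder: 4.

4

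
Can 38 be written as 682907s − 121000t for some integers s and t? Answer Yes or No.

By Bézout, 682907s − 121000t = 38 has integer solutions iff gcd(682907, 121000) | 38.
Euclid: 682907 = 5·121000 + 77907; 121000 = 1·77907 + 43093; 77907 = 1·43093 + 34814; 43093 = 1·34814 + 8279; 34814 = 4·8279 + 1698; 8279 = 4·1698 + 1487; 1698 = 1·1487 + 211; 1487 = 7·211 + 10; 211 = 21·10 + 1; 10 = 10·1 + 0. gcd = 1; 38 mod 1 = 0. Yes.

Yes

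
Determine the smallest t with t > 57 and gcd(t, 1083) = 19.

76

gcd(t, 1083) = 19 forces 19 | t; write t = 19s. Then gcd(19s, 19·57) = 19·gcd(s, 57), so need gcd(s, 57) = 1.
19s > 57 gives s ≥ 4. The least s ≥ 4 coprime to 57 is 4, so t = 19·4 = 76.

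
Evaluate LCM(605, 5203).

26015

gcd first: 5203 = 8·605 + 363; 605 = 1·363 + 242; 363 = 1·242 + 121; 242 = 2·121 + 0 → gcd = 121
lcm = 605·5203/gcd = 3147815/121 = 26015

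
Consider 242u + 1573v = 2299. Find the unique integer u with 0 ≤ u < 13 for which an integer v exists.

Euclid: 1573 = 6·242 + 121; 242 = 2·121 + 0 → gcd = 121; 2299 = 121·19.
Back-substitution yields 242·(-6) + 1573·(1) = 121, so one solution is u = -6·19 = -114, v = 1·19 = 19.
Solutions in u differ by 1573/121 = 13; the one in [0, 13) is -114 mod 13 = 3.

3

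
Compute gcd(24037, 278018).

24037 = 13 · 43²
278018 = 2 · 13 · 17² · 37
Common: 13 = 13

13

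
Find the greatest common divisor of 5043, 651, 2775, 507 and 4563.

5043 = 3 · 41²; 651 = 3 · 7 · 31; 2775 = 3 · 5² · 37; 507 = 3 · 13²; 4563 = 3³ · 13²
gcd takes min exponent of each prime: 3 = 3

3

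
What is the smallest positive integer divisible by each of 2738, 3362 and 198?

455655222

2738 = 2 · 37²; 3362 = 2 · 41²; 198 = 2 · 3² · 11
lcm takes max exponent of each prime: 2 · 3² · 11 · 37² · 41² = 455655222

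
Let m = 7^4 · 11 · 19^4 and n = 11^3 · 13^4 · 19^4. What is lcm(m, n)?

max exponent per prime: 7^4 · 11^3 · 13^4 · 19^4 = 11894824222492211

11894824222492211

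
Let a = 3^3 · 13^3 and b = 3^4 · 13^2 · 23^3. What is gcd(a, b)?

min exponent per shared prime: 3^3 · 13^2 = 4563

4563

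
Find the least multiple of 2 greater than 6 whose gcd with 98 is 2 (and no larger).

Multiples of 2 above 6: 2·4, 2·5, … . Need the cofactor coprime to 98/2 = 49.
Checking s = 4, 5, … the first with gcd(s, 49) = 1 is s = 4, giving 8.

8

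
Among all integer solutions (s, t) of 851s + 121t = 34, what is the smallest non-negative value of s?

69

gcd(851, 121) = 1 (Euclid: 851 = 7·121 + 4; 121 = 30·4 + 1; 4 = 4·1 + 0), and 1 | 34.
Extended Euclid: 851·(-30) + 121·(211) = 1. Scale by 34: s₀ = -1020.
General solution s = s₀ + 121k; reducing mod 121 gives s = 69 (and t = -485).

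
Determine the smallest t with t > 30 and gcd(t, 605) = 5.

gcd(t, 605) = 5 forces 5 | t; write t = 5s. Then gcd(5s, 5·121) = 5·gcd(s, 121), so need gcd(s, 121) = 1.
5s > 30 gives s ≥ 7. The least s ≥ 7 coprime to 121 is 7, so t = 5·7 = 35.

35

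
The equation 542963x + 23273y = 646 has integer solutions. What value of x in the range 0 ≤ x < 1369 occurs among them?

gcd(542963, 23273) = 17 (Euclid: 542963 = 23·23273 + 7684; 23273 = 3·7684 + 221; 7684 = 34·221 + 170; 221 = 1·170 + 51; 170 = 3·51 + 17; 51 = 3·17 + 0), and 17 | 646.
Extended Euclid: 542963·(421) + 23273·(-9822) = 17. Scale by 38: x₀ = 15998.
General solution x = x₀ + 1369t; reducing mod 1369 gives x = 939 (and y = -21907).

939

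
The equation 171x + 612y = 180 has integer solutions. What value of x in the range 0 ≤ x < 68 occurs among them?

44

gcd(171, 612) = 9 (Euclid: 612 = 3·171 + 99; 171 = 1·99 + 72; 99 = 1·72 + 27; 72 = 2·27 + 18; 27 = 1·18 + 9; 18 = 2·9 + 0), and 9 | 180.
Extended Euclid: 171·(-25) + 612·(7) = 9. Scale by 20: x₀ = -500.
General solution x = x₀ + 68t; reducing mod 68 gives x = 44 (and y = -12).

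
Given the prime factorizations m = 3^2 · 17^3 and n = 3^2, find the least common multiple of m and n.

44217

max exponent per prime: 3^2 · 17^3 = 44217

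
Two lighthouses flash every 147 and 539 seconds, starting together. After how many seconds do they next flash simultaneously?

147 = 3 · 7²; 539 = 7² · 11
max exponents: 3 · 7² · 11 = 1617

1617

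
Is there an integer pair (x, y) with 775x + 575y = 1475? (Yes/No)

By Bézout, 775x + 575y = 1475 has integer solutions iff gcd(775, 575) | 1475.
Euclid: 775 = 1·575 + 200; 575 = 2·200 + 175; 200 = 1·175 + 25; 175 = 7·25 + 0. gcd = 25; 1475 mod 25 = 0. Yes.

Yes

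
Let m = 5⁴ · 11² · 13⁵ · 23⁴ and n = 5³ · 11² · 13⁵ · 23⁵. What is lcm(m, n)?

max exponent per prime: 5⁴ · 11² · 13⁵ · 23⁵ = 180726288300861875

180726288300861875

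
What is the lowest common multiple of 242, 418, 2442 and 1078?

25008522

242 = 2 · 11²; 418 = 2 · 11 · 19; 2442 = 2 · 3 · 11 · 37; 1078 = 2 · 7² · 11
lcm takes max exponent of each prime: 2 · 3 · 7² · 11² · 19 · 37 = 25008522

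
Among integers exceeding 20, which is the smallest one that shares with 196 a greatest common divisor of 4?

196 = 4·49. Any k with gcd(k, 196) = 4 is a multiple of 4, say 4s, with s coprime to 49.
Need s > 20/4, so s ≥ 6. First s ≥ 6 with gcd(s, 49) = 1 is s = 6. Thus k = 4·6 = 24.

24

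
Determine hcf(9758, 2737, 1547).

119

9758 = 2 · 7 · 17 · 41; 2737 = 7 · 17 · 23; 1547 = 7 · 13 · 17
gcd takes min exponent of each prime: 7 · 17 = 119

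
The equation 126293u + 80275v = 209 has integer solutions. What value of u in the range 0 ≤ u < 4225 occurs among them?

1488

Euclid: 126293 = 1·80275 + 46018; 80275 = 1·46018 + 34257; 46018 = 1·34257 + 11761; 34257 = 2·11761 + 10735; 11761 = 1·10735 + 1026; 10735 = 10·1026 + 475; 1026 = 2·475 + 76; 475 = 6·76 + 19; 76 = 4·19 + 0 → gcd = 19; 209 = 19·11.
Back-substitution yields 126293·(-1017) + 80275·(1600) = 19, so one solution is u = -1017·11 = -11187, v = 1600·11 = 17600.
Solutions in u differ by 80275/19 = 4225; the one in [0, 4225) is -11187 mod 4225 = 1488.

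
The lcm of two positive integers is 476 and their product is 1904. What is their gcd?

4

From gcd × lcm = uv: gcd = 1904 / 476 = 4.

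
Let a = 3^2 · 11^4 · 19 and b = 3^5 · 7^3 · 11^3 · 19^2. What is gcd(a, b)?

min exponent per shared prime: 3^2 · 11^3 · 19 = 227601

227601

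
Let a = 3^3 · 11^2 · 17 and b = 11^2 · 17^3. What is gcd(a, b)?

2057

min exponent per shared prime: 11^2 · 17 = 2057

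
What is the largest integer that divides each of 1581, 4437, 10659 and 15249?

1581 = 3 · 17 · 31; 4437 = 3² · 17 · 29; 10659 = 3 · 11 · 17 · 19; 15249 = 3 · 13 · 17 · 23
gcd takes min exponent of each prime: 3 · 17 = 51

51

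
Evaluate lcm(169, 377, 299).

112723

lcm(169, 377) = 169·377/gcd = 63713/13 = 4901
lcm(4901, 299) = 4901·299/gcd = 1465399/13 = 112723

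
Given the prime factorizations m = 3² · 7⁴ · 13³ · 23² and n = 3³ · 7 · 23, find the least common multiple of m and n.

max exponent per prime: 3³ · 7⁴ · 13³ · 23² = 75342782151

75342782151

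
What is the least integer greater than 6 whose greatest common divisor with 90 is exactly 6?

12

90 = 6·15. Any a with gcd(a, 90) = 6 is a multiple of 6, say 6s, with s coprime to 15.
Need s > 6/6, so s ≥ 2. First s ≥ 2 with gcd(s, 15) = 1 is s = 2. Thus a = 6·2 = 12.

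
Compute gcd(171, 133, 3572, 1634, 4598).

19

gcd(171, 133): 171 = 1·133 + 38; 133 = 3·38 + 19; 38 = 2·19 + 0 → 19
gcd(19, 3572): 3572 = 188·19 + 0 → 19
gcd(19, 1634): 1634 = 86·19 + 0 → 19
gcd(19, 4598): 4598 = 242·19 + 0 → 19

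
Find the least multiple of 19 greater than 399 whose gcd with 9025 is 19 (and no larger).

418

Multiples of 19 above 399: 19·22, 19·23, … . Need the cofactor coprime to 9025/19 = 475.
Checking s = 22, 23, … the first with gcd(s, 475) = 1 is s = 22, giving 418.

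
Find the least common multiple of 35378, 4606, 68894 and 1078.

35378 = 2 · 7² · 19²; 4606 = 2 · 7² · 47; 68894 = 2 · 7² · 19 · 37; 1078 = 2 · 7² · 11
lcm takes max exponent of each prime: 2 · 7² · 11 · 19² · 37 · 47 = 676745762

676745762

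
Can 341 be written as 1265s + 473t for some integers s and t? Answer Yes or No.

gcd(1265, 473): 1265 = 2·473 + 319; 473 = 1·319 + 154; 319 = 2·154 + 11; 154 = 14·11 + 0 → 11
11 divides 341, so a solution exists.

Yes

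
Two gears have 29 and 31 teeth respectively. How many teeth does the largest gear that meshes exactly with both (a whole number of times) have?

Euclid: 31 = 1·29 + 2; 29 = 14·2 + 1; 2 = 2·1 + 0. Last nonzero remainder: 1.

1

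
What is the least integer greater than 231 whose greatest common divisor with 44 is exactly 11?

253

44 = 11·4. Any m with gcd(m, 44) = 11 is a multiple of 11, say 11s, with s coprime to 4.
Need s > 231/11, so s ≥ 22. First s ≥ 22 with gcd(s, 4) = 1 is s = 23. Thus m = 11·23 = 253.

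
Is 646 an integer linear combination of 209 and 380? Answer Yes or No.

gcd(209, 380): 380 = 1·209 + 171; 209 = 1·171 + 38; 171 = 4·38 + 19; 38 = 2·19 + 0 → 19
19 divides 646, so a solution exists.

Yes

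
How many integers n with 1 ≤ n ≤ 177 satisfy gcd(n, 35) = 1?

Prime factors of 35: 5, 7. Count integers ≤ 177 divisible by none of them.
By inclusion–exclusion: 177 − ⌊177/5⌋ − ⌊177/7⌋ + ⌊177/35⌋ = 122.

122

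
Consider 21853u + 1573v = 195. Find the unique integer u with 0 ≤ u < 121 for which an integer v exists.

64

gcd(21853, 1573) = 13 (Euclid: 21853 = 13·1573 + 1404; 1573 = 1·1404 + 169; 1404 = 8·169 + 52; 169 = 3·52 + 13; 52 = 4·13 + 0), and 13 | 195.
Extended Euclid: 21853·(-28) + 1573·(389) = 13. Scale by 15: u₀ = -420.
General solution u = u₀ + 121t; reducing mod 121 gives u = 64 (and v = -889).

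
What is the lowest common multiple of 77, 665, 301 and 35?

lcm(77, 665) = 77·665/gcd = 51205/7 = 7315
lcm(7315, 301) = 7315·301/gcd = 2201815/7 = 314545
lcm(314545, 35) = 314545·35/gcd = 11009075/35 = 314545

314545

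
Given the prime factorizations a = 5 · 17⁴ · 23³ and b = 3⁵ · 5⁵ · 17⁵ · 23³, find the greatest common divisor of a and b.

min exponent per shared prime: 5 · 17⁴ · 23³ = 5081000035

5081000035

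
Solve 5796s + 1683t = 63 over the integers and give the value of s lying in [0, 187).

Euclid: 5796 = 3·1683 + 747; 1683 = 2·747 + 189; 747 = 3·189 + 180; 189 = 1·180 + 9; 180 = 20·9 + 0 → gcd = 9; 63 = 9·7.
Back-substitution yields 5796·(-9) + 1683·(31) = 9, so one solution is s = -9·7 = -63, t = 31·7 = 217.
Solutions in s differ by 1683/9 = 187; the one in [0, 187) is -63 mod 187 = 124.

124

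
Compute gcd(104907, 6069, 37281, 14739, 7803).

867

104907 = 3 · 11² · 17²; 6069 = 3 · 7 · 17²; 37281 = 3 · 17² · 43; 14739 = 3 · 17³; 7803 = 3³ · 17²
gcd takes min exponent of each prime: 3 · 17² = 867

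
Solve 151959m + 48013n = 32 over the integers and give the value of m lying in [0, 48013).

97

Reduce mod 48013: 151959m ≡ 32 (mod 48013). With g = gcd(151959, 48013) = 1 dividing 32, divide through: 151959m ≡ 32 (mod 48013).
Since gcd(151959, 48013) = 1, m ≡ 32·(151959)⁻¹ ≡ 97 (mod 48013). Smallest non-negative: 97.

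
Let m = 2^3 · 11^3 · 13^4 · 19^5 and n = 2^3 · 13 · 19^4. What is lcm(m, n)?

max exponent per prime: 2^3 · 11^3 · 13^4 · 19^5 = 753025106963272

753025106963272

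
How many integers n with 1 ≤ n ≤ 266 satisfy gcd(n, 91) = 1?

91 = 7·13. Inclusion–exclusion on these primes:
266 − ⌊266/7⌋ − ⌊266/13⌋ + ⌊266/91⌋ = 210

210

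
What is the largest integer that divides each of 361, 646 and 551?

361 = 19²; 646 = 2 · 17 · 19; 551 = 19 · 29
gcd takes min exponent of each prime: 19 = 19

19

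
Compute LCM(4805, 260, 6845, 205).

14024391940

4805 = 5 · 31²; 260 = 2² · 5 · 13; 6845 = 5 · 37²; 205 = 5 · 41
lcm takes max exponent of each prime: 2² · 5 · 13 · 31² · 37² · 41 = 14024391940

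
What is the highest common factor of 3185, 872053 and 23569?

637

gcd(3185, 872053): 872053 = 273·3185 + 2548; 3185 = 1·2548 + 637; 2548 = 4·637 + 0 → 637
gcd(637, 23569): 23569 = 37·637 + 0 → 637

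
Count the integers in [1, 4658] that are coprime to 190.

1765

190 = 2·5·19. Inclusion–exclusion on these primes:
4658 − ⌊4658/2⌋ − ⌊4658/5⌋ − ⌊4658/19⌋ + ⌊4658/10⌋ + ⌊4658/38⌋ + ⌊4658/95⌋ − ⌊4658/190⌋ = 1765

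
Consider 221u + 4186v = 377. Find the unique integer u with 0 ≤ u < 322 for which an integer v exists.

229

Euclid: 4186 = 18·221 + 208; 221 = 1·208 + 13; 208 = 16·13 + 0 → gcd = 13; 377 = 13·29.
Back-substitution yields 221·(19) + 4186·(-1) = 13, so one solution is u = 19·29 = 551, v = -1·29 = -29.
Solutions in u differ by 4186/13 = 322; the one in [0, 322) is 551 mod 322 = 229.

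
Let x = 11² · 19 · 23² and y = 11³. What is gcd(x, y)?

121

min exponent per shared prime: 11² = 121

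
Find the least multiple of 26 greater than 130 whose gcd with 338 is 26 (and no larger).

338 = 26·13. Any t with gcd(t, 338) = 26 is a multiple of 26, say 26s, with s coprime to 13.
Need s > 130/26, so s ≥ 6. First s ≥ 6 with gcd(s, 13) = 1 is s = 6. Thus t = 26·6 = 156.

156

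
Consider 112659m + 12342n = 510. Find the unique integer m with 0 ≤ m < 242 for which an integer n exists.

Euclid: 112659 = 9·12342 + 1581; 12342 = 7·1581 + 1275; 1581 = 1·1275 + 306; 1275 = 4·306 + 51; 306 = 6·51 + 0 → gcd = 51; 510 = 51·10.
Back-substitution yields 112659·(-39) + 12342·(356) = 51, so one solution is m = -39·10 = -390, n = 356·10 = 3560.
Solutions in m differ by 12342/51 = 242; the one in [0, 242) is -390 mod 242 = 94.

94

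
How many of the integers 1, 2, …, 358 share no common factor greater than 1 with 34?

34 = 2·17. Inclusion–exclusion on these primes:
358 − ⌊358/2⌋ − ⌊358/17⌋ + ⌊358/34⌋ = 168

168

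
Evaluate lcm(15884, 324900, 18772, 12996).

15884 = 2² · 11 · 19²; 324900 = 2² · 3² · 5² · 19²; 18772 = 2² · 13 · 19²; 12996 = 2² · 3² · 19²
lcm takes max exponent of each prime: 2² · 3² · 5² · 11 · 13 · 19² = 46460700

46460700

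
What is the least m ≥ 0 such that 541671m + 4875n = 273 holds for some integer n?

Euclid: 541671 = 111·4875 + 546; 4875 = 8·546 + 507; 546 = 1·507 + 39; 507 = 13·39 + 0 → gcd = 39; 273 = 39·7.
Back-substitution yields 541671·(9) + 4875·(-1000) = 39, so one solution is m = 9·7 = 63, n = -1000·7 = -7000.
Solutions in m differ by 4875/39 = 125; the one in [0, 125) is 63 mod 125 = 63.

63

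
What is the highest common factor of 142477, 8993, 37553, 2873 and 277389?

17

gcd(142477, 8993): 142477 = 15·8993 + 7582; 8993 = 1·7582 + 1411; 7582 = 5·1411 + 527; 1411 = 2·527 + 357; 527 = 1·357 + 170; 357 = 2·170 + 17; 170 = 10·17 + 0 → 17
gcd(17, 37553): 37553 = 2209·17 + 0 → 17
gcd(17, 2873): 2873 = 169·17 + 0 → 17
gcd(17, 277389): 277389 = 16317·17 + 0 → 17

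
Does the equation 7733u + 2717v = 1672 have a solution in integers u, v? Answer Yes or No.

Yes

By Bézout, 7733u + 2717v = 1672 has integer solutions iff gcd(7733, 2717) | 1672.
Euclid: 7733 = 2·2717 + 2299; 2717 = 1·2299 + 418; 2299 = 5·418 + 209; 418 = 2·209 + 0. gcd = 209; 1672 mod 209 = 0. Yes.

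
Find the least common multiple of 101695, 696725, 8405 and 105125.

lcm(101695, 696725) = 101695·696725/gcd = 70853448875/5 = 14170689775
lcm(14170689775, 8405) = 14170689775·8405/gcd = 119104647558875/5 = 23820929511775
lcm(23820929511775, 105125) = 23820929511775·105125/gcd = 2504175214925346875/725 = 3454034779207375

3454034779207375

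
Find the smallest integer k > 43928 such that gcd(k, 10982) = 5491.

49419

Multiples of 5491 above 43928: 5491·9, 5491·10, … . Need the cofactor coprime to 10982/5491 = 2.
Checking s = 9, 10, … the first with gcd(s, 2) = 1 is s = 9, giving 49419.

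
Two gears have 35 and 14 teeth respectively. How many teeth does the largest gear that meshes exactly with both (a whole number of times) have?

Euclid: 35 = 2·14 + 7; 14 = 2·7 + 0. Last nonzero remainder: 7.

7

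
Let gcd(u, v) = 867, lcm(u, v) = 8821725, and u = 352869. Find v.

21675

Using uv = gcd(u,v)·lcm(u,v) = 867·8821725 = 7648435575, we get v = 7648435575/352869 = 21675.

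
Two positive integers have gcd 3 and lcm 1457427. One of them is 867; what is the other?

Using ab = gcd(a,b)·lcm(a,b) = 3·1457427 = 4372281, we get b = 4372281/867 = 5043.

5043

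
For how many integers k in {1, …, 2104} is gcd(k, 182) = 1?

182 = 2·7·13. Inclusion–exclusion on these primes:
2104 − ⌊2104/2⌋ − ⌊2104/7⌋ − ⌊2104/13⌋ + ⌊2104/14⌋ + ⌊2104/26⌋ + ⌊2104/91⌋ − ⌊2104/182⌋ = 833

833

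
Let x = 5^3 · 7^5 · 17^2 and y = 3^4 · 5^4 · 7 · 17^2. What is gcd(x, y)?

min exponent per shared prime: 5^3 · 7 · 17^2 = 252875

252875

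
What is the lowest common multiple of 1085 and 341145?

10575495

gcd first: 341145 = 314·1085 + 455; 1085 = 2·455 + 175; 455 = 2·175 + 105; 175 = 1·105 + 70; 105 = 1·70 + 35; 70 = 2·35 + 0 → gcd = 35
lcm = 1085·341145/gcd = 370142325/35 = 10575495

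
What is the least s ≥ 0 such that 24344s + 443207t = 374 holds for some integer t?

gcd(24344, 443207) = 17 (Euclid: 443207 = 18·24344 + 5015; 24344 = 4·5015 + 4284; 5015 = 1·4284 + 731; 4284 = 5·731 + 629; 731 = 1·629 + 102; 629 = 6·102 + 17; 102 = 6·17 + 0), and 17 | 374.
Extended Euclid: 24344·(4242) + 443207·(-233) = 17. Scale by 22: s₀ = 93324.
General solution s = s₀ + 26071k; reducing mod 26071 gives s = 15111 (and t = -830).

15111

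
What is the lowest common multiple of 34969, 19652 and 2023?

16645244

34969 = 11² · 17²; 19652 = 2² · 17³; 2023 = 7 · 17²
lcm takes max exponent of each prime: 2² · 7 · 11² · 17³ = 16645244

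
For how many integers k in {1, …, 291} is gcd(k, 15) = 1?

155

15 = 3·5. Inclusion–exclusion on these primes:
291 − ⌊291/3⌋ − ⌊291/5⌋ + ⌊291/15⌋ = 155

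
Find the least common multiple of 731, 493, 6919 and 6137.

3114705473

731 = 17 · 43; 493 = 17 · 29; 6919 = 11 · 17 · 37; 6137 = 17 · 19²
lcm takes max exponent of each prime: 11 · 17 · 19² · 29 · 37 · 43 = 3114705473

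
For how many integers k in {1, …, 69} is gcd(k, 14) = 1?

Prime factors of 14: 2, 7. Count integers ≤ 69 divisible by none of them.
By inclusion–exclusion: 69 − ⌊69/2⌋ − ⌊69/7⌋ + ⌊69/14⌋ = 30.

30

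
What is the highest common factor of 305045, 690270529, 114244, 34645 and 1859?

169

gcd(305045, 690270529): 690270529 = 2262·305045 + 258739; 305045 = 1·258739 + 46306; 258739 = 5·46306 + 27209; 46306 = 1·27209 + 19097; 27209 = 1·19097 + 8112; 19097 = 2·8112 + 2873; 8112 = 2·2873 + 2366; 2873 = 1·2366 + 507; 2366 = 4·507 + 338; 507 = 1·338 + 169; 338 = 2·169 + 0 → 169
gcd(169, 114244): 114244 = 676·169 + 0 → 169
gcd(169, 34645): 34645 = 205·169 + 0 → 169
gcd(169, 1859): 1859 = 11·169 + 0 → 169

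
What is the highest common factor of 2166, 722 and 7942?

722

2166 = 2 · 3 · 19²; 722 = 2 · 19²; 7942 = 2 · 11 · 19²
gcd takes min exponent of each prime: 2 · 19² = 722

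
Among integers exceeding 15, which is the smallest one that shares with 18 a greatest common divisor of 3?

21

Multiples of 3 above 15: 3·6, 3·7, … . Need the cofactor coprime to 18/3 = 6.
Checking s = 6, 7, … the first with gcd(s, 6) = 1 is s = 7, giving 21.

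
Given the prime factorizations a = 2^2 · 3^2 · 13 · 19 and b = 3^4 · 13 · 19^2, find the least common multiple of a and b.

max exponent per prime: 2^2 · 3^4 · 13 · 19^2 = 1520532

1520532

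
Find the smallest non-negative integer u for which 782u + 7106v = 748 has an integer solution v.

Euclid: 7106 = 9·782 + 68; 782 = 11·68 + 34; 68 = 2·34 + 0 → gcd = 34; 748 = 34·22.
Back-substitution yields 782·(100) + 7106·(-11) = 34, so one solution is u = 100·22 = 2200, v = -11·22 = -242.
Solutions in u differ by 7106/34 = 209; the one in [0, 209) is 2200 mod 209 = 110.

110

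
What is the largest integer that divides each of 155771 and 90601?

Euclid: 155771 = 1·90601 + 65170; 90601 = 1·65170 + 25431; 65170 = 2·25431 + 14308; 25431 = 1·14308 + 11123; 14308 = 1·11123 + 3185; 11123 = 3·3185 + 1568; 3185 = 2·1568 + 49; 1568 = 32·49 + 0. Last nonzero remainder: 49.

49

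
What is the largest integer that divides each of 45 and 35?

Euclid: 45 = 1·35 + 10; 35 = 3·10 + 5; 10 = 2·5 + 0. Last nonzero remainder: 5.

5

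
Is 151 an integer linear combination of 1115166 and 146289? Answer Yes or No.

No

gcd(1115166, 146289): 1115166 = 7·146289 + 91143; 146289 = 1·91143 + 55146; 91143 = 1·55146 + 35997; 55146 = 1·35997 + 19149; 35997 = 1·19149 + 16848; 19149 = 1·16848 + 2301; 16848 = 7·2301 + 741; 2301 = 3·741 + 78; 741 = 9·78 + 39; 78 = 2·39 + 0 → 39
39 does not divide 151, so a solution does not exist.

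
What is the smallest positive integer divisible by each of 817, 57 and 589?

817 = 19 · 43; 57 = 3 · 19; 589 = 19 · 31
lcm takes max exponent of each prime: 3 · 19 · 31 · 43 = 75981

75981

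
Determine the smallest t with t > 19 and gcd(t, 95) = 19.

gcd(t, 95) = 19 forces 19 | t; write t = 19s. Then gcd(19s, 19·5) = 19·gcd(s, 5), so need gcd(s, 5) = 1.
19s > 19 gives s ≥ 2. The least s ≥ 2 coprime to 5 is 2, so t = 19·2 = 38.

38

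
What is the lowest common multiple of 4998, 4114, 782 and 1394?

lcm(4998, 4114) = 4998·4114/gcd = 20561772/34 = 604758
lcm(604758, 782) = 604758·782/gcd = 472920756/34 = 13909434
lcm(13909434, 1394) = 13909434·1394/gcd = 19389750996/34 = 570286794

570286794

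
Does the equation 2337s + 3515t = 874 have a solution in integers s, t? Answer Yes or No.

By Bézout, 2337s + 3515t = 874 has integer solutions iff gcd(2337, 3515) | 874.
Euclid: 3515 = 1·2337 + 1178; 2337 = 1·1178 + 1159; 1178 = 1·1159 + 19; 1159 = 61·19 + 0. gcd = 19; 874 mod 19 = 0. Yes.

Yes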